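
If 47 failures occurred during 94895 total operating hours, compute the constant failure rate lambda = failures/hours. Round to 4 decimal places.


failures = 47
total_hours = 94895
lambda = 47 / 94895
lambda = 0.0005

0.0005


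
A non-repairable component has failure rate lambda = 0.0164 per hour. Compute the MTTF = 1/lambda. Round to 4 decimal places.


lambda = 0.0164
MTTF = 1 / 0.0164
MTTF = 60.9756

60.9756


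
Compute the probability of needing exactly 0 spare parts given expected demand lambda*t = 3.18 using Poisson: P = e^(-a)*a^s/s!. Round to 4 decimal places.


a = 3.18, s = 0
e^(-a) = e^(-3.18) = 0.0416
a^s = 3.18^0 = 1.0
s! = 1
P = 0.0416 * 1.0 / 1
P = 0.0416

0.0416


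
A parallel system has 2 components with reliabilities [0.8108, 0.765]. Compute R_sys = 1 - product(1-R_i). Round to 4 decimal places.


Components: [0.8108, 0.765]
(1 - 0.8108) = 0.1892, running product = 0.1892
(1 - 0.765) = 0.235, running product = 0.0445
Product of (1-R_i) = 0.0445
R_sys = 1 - 0.0445 = 0.9555

0.9555


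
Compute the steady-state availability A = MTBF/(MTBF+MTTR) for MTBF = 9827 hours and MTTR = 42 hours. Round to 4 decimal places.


MTBF = 9827
MTTR = 42
MTBF + MTTR = 9869
A = 9827 / 9869
A = 0.9957

0.9957


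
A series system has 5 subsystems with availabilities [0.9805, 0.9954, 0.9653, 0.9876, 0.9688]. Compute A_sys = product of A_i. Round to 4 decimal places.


Subsystems: [0.9805, 0.9954, 0.9653, 0.9876, 0.9688]
After subsystem 1 (A=0.9805): product = 0.9805
After subsystem 2 (A=0.9954): product = 0.976
After subsystem 3 (A=0.9653): product = 0.9421
After subsystem 4 (A=0.9876): product = 0.9304
After subsystem 5 (A=0.9688): product = 0.9014
A_sys = 0.9014

0.9014


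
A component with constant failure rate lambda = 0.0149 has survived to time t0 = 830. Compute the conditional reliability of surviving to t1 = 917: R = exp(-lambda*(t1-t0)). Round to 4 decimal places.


lambda = 0.0149
t0 = 830, t1 = 917
t1 - t0 = 87
lambda * (t1-t0) = 0.0149 * 87 = 1.2963
R = exp(-1.2963)
R = 0.2735

0.2735


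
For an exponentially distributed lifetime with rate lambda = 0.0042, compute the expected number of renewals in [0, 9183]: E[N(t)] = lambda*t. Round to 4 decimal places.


lambda = 0.0042
t = 9183
E[N(t)] = lambda * t
E[N(t)] = 0.0042 * 9183
E[N(t)] = 38.5686

38.5686


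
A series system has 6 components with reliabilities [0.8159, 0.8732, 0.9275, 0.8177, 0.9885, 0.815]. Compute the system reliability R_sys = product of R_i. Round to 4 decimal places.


Components: [0.8159, 0.8732, 0.9275, 0.8177, 0.9885, 0.815]
After component 1 (R=0.8159): product = 0.8159
After component 2 (R=0.8732): product = 0.7124
After component 3 (R=0.9275): product = 0.6608
After component 4 (R=0.8177): product = 0.5403
After component 5 (R=0.9885): product = 0.5341
After component 6 (R=0.815): product = 0.4353
R_sys = 0.4353

0.4353


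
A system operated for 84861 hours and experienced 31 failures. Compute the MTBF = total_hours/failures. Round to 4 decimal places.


total_hours = 84861
failures = 31
MTBF = 84861 / 31
MTBF = 2737.4516

2737.4516


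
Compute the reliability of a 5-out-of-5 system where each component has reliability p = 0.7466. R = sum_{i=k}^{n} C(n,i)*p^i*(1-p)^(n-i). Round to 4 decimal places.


k = 5, n = 5, p = 0.7466
i=5: C(5,5)=1 * 0.7466^5 * 0.2534^0 = 0.232
R = sum of terms = 0.232

0.232


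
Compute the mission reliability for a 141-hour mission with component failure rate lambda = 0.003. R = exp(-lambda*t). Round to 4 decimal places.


lambda = 0.003
mission_time = 141
lambda * t = 0.003 * 141 = 0.423
R = exp(-0.423)
R = 0.6551

0.6551


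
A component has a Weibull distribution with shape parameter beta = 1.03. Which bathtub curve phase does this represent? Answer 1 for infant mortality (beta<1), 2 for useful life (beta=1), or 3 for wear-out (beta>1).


beta = 1.03
Compare beta to 1:
beta < 1 => infant mortality (phase 1)
beta = 1 => useful life (phase 2)
beta > 1 => wear-out (phase 3)
Since beta = 1.03, this is wear-out (increasing failure rate)
Phase = 3

3


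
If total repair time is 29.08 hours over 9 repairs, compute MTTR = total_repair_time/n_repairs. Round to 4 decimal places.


total_repair_time = 29.08
n_repairs = 9
MTTR = 29.08 / 9
MTTR = 3.2311

3.2311


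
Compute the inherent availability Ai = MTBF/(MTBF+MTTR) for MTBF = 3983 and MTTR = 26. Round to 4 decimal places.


MTBF = 3983
MTTR = 26
MTBF + MTTR = 4009
Ai = 3983 / 4009
Ai = 0.9935

0.9935


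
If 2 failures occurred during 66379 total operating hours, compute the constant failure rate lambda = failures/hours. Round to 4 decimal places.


failures = 2
total_hours = 66379
lambda = 2 / 66379
lambda = 0.0

0.0


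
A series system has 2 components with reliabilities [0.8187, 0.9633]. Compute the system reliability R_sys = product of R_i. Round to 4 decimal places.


Components: [0.8187, 0.9633]
After component 1 (R=0.8187): product = 0.8187
After component 2 (R=0.9633): product = 0.7887
R_sys = 0.7887

0.7887


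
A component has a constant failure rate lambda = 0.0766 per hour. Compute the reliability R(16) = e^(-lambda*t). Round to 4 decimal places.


lambda = 0.0766
t = 16
lambda * t = 1.2256
R(t) = e^(-1.2256)
R(t) = 0.2936

0.2936


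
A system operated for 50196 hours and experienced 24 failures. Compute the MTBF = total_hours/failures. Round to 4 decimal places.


total_hours = 50196
failures = 24
MTBF = 50196 / 24
MTBF = 2091.5

2091.5


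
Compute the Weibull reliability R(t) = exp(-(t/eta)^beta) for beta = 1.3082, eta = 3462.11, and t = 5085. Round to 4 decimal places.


beta = 1.3082, eta = 3462.11, t = 5085
t/eta = 5085 / 3462.11 = 1.4688
(t/eta)^beta = 1.4688^1.3082 = 1.6535
R(t) = exp(-1.6535)
R(t) = 0.1914

0.1914


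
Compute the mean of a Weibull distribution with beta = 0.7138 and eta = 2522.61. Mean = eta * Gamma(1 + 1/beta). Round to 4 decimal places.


beta = 0.7138, eta = 2522.61
1/beta = 1.401
1 + 1/beta = 2.401
Gamma(2.401) = 1.2429
Mean = 2522.61 * 1.2429
Mean = 3135.4591

3135.4591


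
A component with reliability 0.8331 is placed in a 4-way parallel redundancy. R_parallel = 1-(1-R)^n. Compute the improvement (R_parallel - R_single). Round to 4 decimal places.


R_single = 0.8331, n = 4
1 - R_single = 0.1669
(1 - R_single)^n = 0.1669^4 = 0.0008
R_parallel = 1 - 0.0008 = 0.9992
Improvement = 0.9992 - 0.8331
Improvement = 0.1661

0.1661


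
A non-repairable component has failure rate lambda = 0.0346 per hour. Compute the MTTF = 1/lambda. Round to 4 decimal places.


lambda = 0.0346
MTTF = 1 / 0.0346
MTTF = 28.9017

28.9017


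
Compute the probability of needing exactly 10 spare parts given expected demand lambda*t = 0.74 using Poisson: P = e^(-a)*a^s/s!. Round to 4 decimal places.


a = 0.74, s = 10
e^(-a) = e^(-0.74) = 0.4771
a^s = 0.74^10 = 0.0492
s! = 3628800
P = 0.4771 * 0.0492 / 3628800
P = 0.0

0.0


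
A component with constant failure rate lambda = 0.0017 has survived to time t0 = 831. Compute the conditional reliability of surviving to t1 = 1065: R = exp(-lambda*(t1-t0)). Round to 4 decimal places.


lambda = 0.0017
t0 = 831, t1 = 1065
t1 - t0 = 234
lambda * (t1-t0) = 0.0017 * 234 = 0.3978
R = exp(-0.3978)
R = 0.6718

0.6718


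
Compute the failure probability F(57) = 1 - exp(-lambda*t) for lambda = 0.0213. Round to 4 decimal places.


lambda = 0.0213, t = 57
lambda * t = 1.2141
exp(-1.2141) = 0.297
F(t) = 1 - 0.297
F(t) = 0.703

0.703


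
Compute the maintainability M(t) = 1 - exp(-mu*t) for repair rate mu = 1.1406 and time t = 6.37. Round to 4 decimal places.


mu = 1.1406, t = 6.37
mu * t = 1.1406 * 6.37 = 7.2656
exp(-7.2656) = 0.0007
M(t) = 1 - 0.0007
M(t) = 0.9993

0.9993


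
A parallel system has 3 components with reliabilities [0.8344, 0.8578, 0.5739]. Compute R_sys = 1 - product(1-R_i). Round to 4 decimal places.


Components: [0.8344, 0.8578, 0.5739]
(1 - 0.8344) = 0.1656, running product = 0.1656
(1 - 0.8578) = 0.1422, running product = 0.0235
(1 - 0.5739) = 0.4261, running product = 0.01
Product of (1-R_i) = 0.01
R_sys = 1 - 0.01 = 0.99

0.99


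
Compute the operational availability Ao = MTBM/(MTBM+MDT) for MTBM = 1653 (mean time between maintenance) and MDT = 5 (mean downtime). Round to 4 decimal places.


MTBM = 1653
MDT = 5
MTBM + MDT = 1658
Ao = 1653 / 1658
Ao = 0.997

0.997


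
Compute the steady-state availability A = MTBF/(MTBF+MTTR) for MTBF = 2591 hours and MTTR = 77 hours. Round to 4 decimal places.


MTBF = 2591
MTTR = 77
MTBF + MTTR = 2668
A = 2591 / 2668
A = 0.9711

0.9711


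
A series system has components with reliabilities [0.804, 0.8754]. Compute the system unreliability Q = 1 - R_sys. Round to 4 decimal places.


Components: [0.804, 0.8754]
After component 1: product = 0.804
After component 2: product = 0.7038
R_sys = 0.7038
Q = 1 - 0.7038 = 0.2962

0.2962


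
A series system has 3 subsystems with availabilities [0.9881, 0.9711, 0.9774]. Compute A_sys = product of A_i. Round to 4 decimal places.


Subsystems: [0.9881, 0.9711, 0.9774]
After subsystem 1 (A=0.9881): product = 0.9881
After subsystem 2 (A=0.9711): product = 0.9595
After subsystem 3 (A=0.9774): product = 0.9379
A_sys = 0.9379

0.9379


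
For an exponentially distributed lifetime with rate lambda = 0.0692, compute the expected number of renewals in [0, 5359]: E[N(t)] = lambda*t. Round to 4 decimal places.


lambda = 0.0692
t = 5359
E[N(t)] = lambda * t
E[N(t)] = 0.0692 * 5359
E[N(t)] = 370.8428

370.8428


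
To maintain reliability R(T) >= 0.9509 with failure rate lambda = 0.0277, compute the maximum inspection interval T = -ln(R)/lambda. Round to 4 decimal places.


R_target = 0.9509
lambda = 0.0277
-ln(0.9509) = 0.0503
T = 0.0503 / 0.0277
T = 1.8176

1.8176


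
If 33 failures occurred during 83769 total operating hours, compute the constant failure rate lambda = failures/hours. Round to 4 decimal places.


failures = 33
total_hours = 83769
lambda = 33 / 83769
lambda = 0.0004

0.0004


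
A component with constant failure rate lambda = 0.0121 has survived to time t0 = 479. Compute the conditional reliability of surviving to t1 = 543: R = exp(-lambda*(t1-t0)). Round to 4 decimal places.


lambda = 0.0121
t0 = 479, t1 = 543
t1 - t0 = 64
lambda * (t1-t0) = 0.0121 * 64 = 0.7744
R = exp(-0.7744)
R = 0.461

0.461


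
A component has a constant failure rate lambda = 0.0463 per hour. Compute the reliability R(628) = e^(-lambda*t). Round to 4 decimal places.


lambda = 0.0463
t = 628
lambda * t = 29.0764
R(t) = e^(-29.0764)
R(t) = 0.0

0.0


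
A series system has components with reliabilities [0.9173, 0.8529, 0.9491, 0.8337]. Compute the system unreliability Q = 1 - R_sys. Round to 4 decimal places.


Components: [0.9173, 0.8529, 0.9491, 0.8337]
After component 1: product = 0.9173
After component 2: product = 0.7824
After component 3: product = 0.7425
After component 4: product = 0.6191
R_sys = 0.6191
Q = 1 - 0.6191 = 0.3809

0.3809


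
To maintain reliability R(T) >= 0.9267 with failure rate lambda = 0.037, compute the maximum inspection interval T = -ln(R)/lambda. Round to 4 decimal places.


R_target = 0.9267
lambda = 0.037
-ln(0.9267) = 0.0761
T = 0.0761 / 0.037
T = 2.0574

2.0574


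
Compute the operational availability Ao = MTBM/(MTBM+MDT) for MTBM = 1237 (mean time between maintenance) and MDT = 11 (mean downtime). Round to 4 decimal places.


MTBM = 1237
MDT = 11
MTBM + MDT = 1248
Ao = 1237 / 1248
Ao = 0.9912

0.9912


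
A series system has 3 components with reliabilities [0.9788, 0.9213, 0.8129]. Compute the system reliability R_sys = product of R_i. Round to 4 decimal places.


Components: [0.9788, 0.9213, 0.8129]
After component 1 (R=0.9788): product = 0.9788
After component 2 (R=0.9213): product = 0.9018
After component 3 (R=0.8129): product = 0.733
R_sys = 0.733

0.733


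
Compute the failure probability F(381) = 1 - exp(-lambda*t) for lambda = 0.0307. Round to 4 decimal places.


lambda = 0.0307, t = 381
lambda * t = 11.6967
exp(-11.6967) = 0.0
F(t) = 1 - 0.0
F(t) = 1.0

1.0


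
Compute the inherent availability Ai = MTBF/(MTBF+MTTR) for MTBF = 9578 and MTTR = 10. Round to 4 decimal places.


MTBF = 9578
MTTR = 10
MTBF + MTTR = 9588
Ai = 9578 / 9588
Ai = 0.999

0.999


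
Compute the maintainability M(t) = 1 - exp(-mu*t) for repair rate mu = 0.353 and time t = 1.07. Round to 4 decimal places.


mu = 0.353, t = 1.07
mu * t = 0.353 * 1.07 = 0.3777
exp(-0.3777) = 0.6854
M(t) = 1 - 0.6854
M(t) = 0.3146

0.3146


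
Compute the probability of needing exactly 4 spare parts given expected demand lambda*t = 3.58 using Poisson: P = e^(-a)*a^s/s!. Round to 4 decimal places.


a = 3.58, s = 4
e^(-a) = e^(-3.58) = 0.0279
a^s = 3.58^4 = 164.2601
s! = 24
P = 0.0279 * 164.2601 / 24
P = 0.1908

0.1908


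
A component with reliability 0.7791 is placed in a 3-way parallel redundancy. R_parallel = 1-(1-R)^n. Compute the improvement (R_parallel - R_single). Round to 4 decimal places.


R_single = 0.7791, n = 3
1 - R_single = 0.2209
(1 - R_single)^n = 0.2209^3 = 0.0108
R_parallel = 1 - 0.0108 = 0.9892
Improvement = 0.9892 - 0.7791
Improvement = 0.2101

0.2101


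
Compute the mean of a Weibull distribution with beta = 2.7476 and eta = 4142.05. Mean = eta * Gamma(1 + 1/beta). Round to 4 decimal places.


beta = 2.7476, eta = 4142.05
1/beta = 0.364
1 + 1/beta = 1.364
Gamma(1.364) = 0.8898
Mean = 4142.05 * 0.8898
Mean = 3685.7151

3685.7151


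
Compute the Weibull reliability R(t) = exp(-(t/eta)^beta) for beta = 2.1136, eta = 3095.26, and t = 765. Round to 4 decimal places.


beta = 2.1136, eta = 3095.26, t = 765
t/eta = 765 / 3095.26 = 0.2472
(t/eta)^beta = 0.2472^2.1136 = 0.0521
R(t) = exp(-0.0521)
R(t) = 0.9492

0.9492


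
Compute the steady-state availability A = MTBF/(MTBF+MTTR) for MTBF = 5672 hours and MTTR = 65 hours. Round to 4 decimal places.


MTBF = 5672
MTTR = 65
MTBF + MTTR = 5737
A = 5672 / 5737
A = 0.9887

0.9887


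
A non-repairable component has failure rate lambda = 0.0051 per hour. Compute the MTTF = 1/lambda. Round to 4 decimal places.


lambda = 0.0051
MTTF = 1 / 0.0051
MTTF = 196.0784

196.0784


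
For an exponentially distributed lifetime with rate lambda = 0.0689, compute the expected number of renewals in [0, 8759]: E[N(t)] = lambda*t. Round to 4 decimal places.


lambda = 0.0689
t = 8759
E[N(t)] = lambda * t
E[N(t)] = 0.0689 * 8759
E[N(t)] = 603.4951

603.4951


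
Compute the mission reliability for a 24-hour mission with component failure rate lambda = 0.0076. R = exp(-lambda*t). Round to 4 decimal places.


lambda = 0.0076
mission_time = 24
lambda * t = 0.0076 * 24 = 0.1824
R = exp(-0.1824)
R = 0.8333

0.8333


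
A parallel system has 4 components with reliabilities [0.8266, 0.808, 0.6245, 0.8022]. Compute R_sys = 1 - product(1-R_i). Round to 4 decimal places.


Components: [0.8266, 0.808, 0.6245, 0.8022]
(1 - 0.8266) = 0.1734, running product = 0.1734
(1 - 0.808) = 0.192, running product = 0.0333
(1 - 0.6245) = 0.3755, running product = 0.0125
(1 - 0.8022) = 0.1978, running product = 0.0025
Product of (1-R_i) = 0.0025
R_sys = 1 - 0.0025 = 0.9975

0.9975


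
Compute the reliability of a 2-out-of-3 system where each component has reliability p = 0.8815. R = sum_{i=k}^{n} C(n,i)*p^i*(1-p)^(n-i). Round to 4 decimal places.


k = 2, n = 3, p = 0.8815
i=2: C(3,2)=3 * 0.8815^2 * 0.1185^1 = 0.2762
i=3: C(3,3)=1 * 0.8815^3 * 0.1185^0 = 0.685
R = sum of terms = 0.9612

0.9612


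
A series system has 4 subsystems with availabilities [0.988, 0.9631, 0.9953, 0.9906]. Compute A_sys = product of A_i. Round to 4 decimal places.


Subsystems: [0.988, 0.9631, 0.9953, 0.9906]
After subsystem 1 (A=0.988): product = 0.988
After subsystem 2 (A=0.9631): product = 0.9515
After subsystem 3 (A=0.9953): product = 0.9471
After subsystem 4 (A=0.9906): product = 0.9382
A_sys = 0.9382

0.9382


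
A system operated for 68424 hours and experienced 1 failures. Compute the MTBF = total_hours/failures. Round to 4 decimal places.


total_hours = 68424
failures = 1
MTBF = 68424 / 1
MTBF = 68424.0

68424.0


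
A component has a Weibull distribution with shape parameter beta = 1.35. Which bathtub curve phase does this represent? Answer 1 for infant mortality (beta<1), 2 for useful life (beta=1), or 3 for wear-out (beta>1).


beta = 1.35
Compare beta to 1:
beta < 1 => infant mortality (phase 1)
beta = 1 => useful life (phase 2)
beta > 1 => wear-out (phase 3)
Since beta = 1.35, this is wear-out (increasing failure rate)
Phase = 3

3


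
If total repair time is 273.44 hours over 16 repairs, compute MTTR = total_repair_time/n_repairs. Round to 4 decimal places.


total_repair_time = 273.44
n_repairs = 16
MTTR = 273.44 / 16
MTTR = 17.09

17.09


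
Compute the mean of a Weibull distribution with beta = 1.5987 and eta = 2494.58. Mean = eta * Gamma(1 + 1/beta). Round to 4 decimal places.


beta = 1.5987, eta = 2494.58
1/beta = 0.6255
1 + 1/beta = 1.6255
Gamma(1.6255) = 0.8966
Mean = 2494.58 * 0.8966
Mean = 2236.7439

2236.7439


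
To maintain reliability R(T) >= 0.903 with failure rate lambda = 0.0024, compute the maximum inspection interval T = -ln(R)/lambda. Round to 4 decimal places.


R_target = 0.903
lambda = 0.0024
-ln(0.903) = 0.102
T = 0.102 / 0.0024
T = 42.5136

42.5136


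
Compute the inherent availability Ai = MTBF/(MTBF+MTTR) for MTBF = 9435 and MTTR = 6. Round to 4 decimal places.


MTBF = 9435
MTTR = 6
MTBF + MTTR = 9441
Ai = 9435 / 9441
Ai = 0.9994

0.9994


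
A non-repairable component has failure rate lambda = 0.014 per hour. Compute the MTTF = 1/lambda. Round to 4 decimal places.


lambda = 0.014
MTTF = 1 / 0.014
MTTF = 71.4286

71.4286


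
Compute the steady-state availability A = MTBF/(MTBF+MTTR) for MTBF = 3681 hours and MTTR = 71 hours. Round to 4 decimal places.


MTBF = 3681
MTTR = 71
MTBF + MTTR = 3752
A = 3681 / 3752
A = 0.9811

0.9811


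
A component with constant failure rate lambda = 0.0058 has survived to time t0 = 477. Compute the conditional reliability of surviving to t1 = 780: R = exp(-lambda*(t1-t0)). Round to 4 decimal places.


lambda = 0.0058
t0 = 477, t1 = 780
t1 - t0 = 303
lambda * (t1-t0) = 0.0058 * 303 = 1.7574
R = exp(-1.7574)
R = 0.1725

0.1725


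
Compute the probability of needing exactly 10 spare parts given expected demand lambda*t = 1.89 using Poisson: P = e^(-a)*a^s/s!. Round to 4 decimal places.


a = 1.89, s = 10
e^(-a) = e^(-1.89) = 0.1511
a^s = 1.89^10 = 581.5915
s! = 3628800
P = 0.1511 * 581.5915 / 3628800
P = 0.0

0.0


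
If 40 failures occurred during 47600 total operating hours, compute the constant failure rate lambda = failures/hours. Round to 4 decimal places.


failures = 40
total_hours = 47600
lambda = 40 / 47600
lambda = 0.0008

0.0008


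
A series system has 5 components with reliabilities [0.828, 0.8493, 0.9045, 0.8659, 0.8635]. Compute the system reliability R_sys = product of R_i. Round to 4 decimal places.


Components: [0.828, 0.8493, 0.9045, 0.8659, 0.8635]
After component 1 (R=0.828): product = 0.828
After component 2 (R=0.8493): product = 0.7032
After component 3 (R=0.9045): product = 0.6361
After component 4 (R=0.8659): product = 0.5508
After component 5 (R=0.8635): product = 0.4756
R_sys = 0.4756

0.4756


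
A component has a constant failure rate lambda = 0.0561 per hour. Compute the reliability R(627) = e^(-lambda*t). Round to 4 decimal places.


lambda = 0.0561
t = 627
lambda * t = 35.1747
R(t) = e^(-35.1747)
R(t) = 0.0

0.0


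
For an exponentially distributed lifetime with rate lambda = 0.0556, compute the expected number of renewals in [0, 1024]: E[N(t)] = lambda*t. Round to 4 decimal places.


lambda = 0.0556
t = 1024
E[N(t)] = lambda * t
E[N(t)] = 0.0556 * 1024
E[N(t)] = 56.9344

56.9344


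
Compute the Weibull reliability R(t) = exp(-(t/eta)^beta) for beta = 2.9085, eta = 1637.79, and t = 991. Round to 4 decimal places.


beta = 2.9085, eta = 1637.79, t = 991
t/eta = 991 / 1637.79 = 0.6051
(t/eta)^beta = 0.6051^2.9085 = 0.232
R(t) = exp(-0.232)
R(t) = 0.793

0.793


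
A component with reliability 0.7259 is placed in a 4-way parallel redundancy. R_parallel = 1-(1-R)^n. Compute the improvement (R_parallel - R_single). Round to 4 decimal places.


R_single = 0.7259, n = 4
1 - R_single = 0.2741
(1 - R_single)^n = 0.2741^4 = 0.0056
R_parallel = 1 - 0.0056 = 0.9944
Improvement = 0.9944 - 0.7259
Improvement = 0.2685

0.2685


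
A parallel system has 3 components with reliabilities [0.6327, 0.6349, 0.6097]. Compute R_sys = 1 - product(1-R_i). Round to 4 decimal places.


Components: [0.6327, 0.6349, 0.6097]
(1 - 0.6327) = 0.3673, running product = 0.3673
(1 - 0.6349) = 0.3651, running product = 0.1341
(1 - 0.6097) = 0.3903, running product = 0.0523
Product of (1-R_i) = 0.0523
R_sys = 1 - 0.0523 = 0.9477

0.9477


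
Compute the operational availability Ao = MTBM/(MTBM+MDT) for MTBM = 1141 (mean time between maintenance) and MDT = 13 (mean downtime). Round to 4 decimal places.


MTBM = 1141
MDT = 13
MTBM + MDT = 1154
Ao = 1141 / 1154
Ao = 0.9887

0.9887


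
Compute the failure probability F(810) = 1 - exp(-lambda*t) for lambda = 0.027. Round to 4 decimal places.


lambda = 0.027, t = 810
lambda * t = 21.87
exp(-21.87) = 0.0
F(t) = 1 - 0.0
F(t) = 1.0

1.0


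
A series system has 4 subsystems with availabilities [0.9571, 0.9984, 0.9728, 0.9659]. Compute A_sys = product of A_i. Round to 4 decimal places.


Subsystems: [0.9571, 0.9984, 0.9728, 0.9659]
After subsystem 1 (A=0.9571): product = 0.9571
After subsystem 2 (A=0.9984): product = 0.9556
After subsystem 3 (A=0.9728): product = 0.9296
After subsystem 4 (A=0.9659): product = 0.8979
A_sys = 0.8979

0.8979


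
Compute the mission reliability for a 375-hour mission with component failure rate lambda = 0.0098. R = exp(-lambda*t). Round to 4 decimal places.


lambda = 0.0098
mission_time = 375
lambda * t = 0.0098 * 375 = 3.675
R = exp(-3.675)
R = 0.0253

0.0253


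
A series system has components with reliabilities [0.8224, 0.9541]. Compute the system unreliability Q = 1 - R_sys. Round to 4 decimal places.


Components: [0.8224, 0.9541]
After component 1: product = 0.8224
After component 2: product = 0.7847
R_sys = 0.7847
Q = 1 - 0.7847 = 0.2153

0.2153


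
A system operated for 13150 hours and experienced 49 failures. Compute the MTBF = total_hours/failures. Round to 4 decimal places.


total_hours = 13150
failures = 49
MTBF = 13150 / 49
MTBF = 268.3673

268.3673


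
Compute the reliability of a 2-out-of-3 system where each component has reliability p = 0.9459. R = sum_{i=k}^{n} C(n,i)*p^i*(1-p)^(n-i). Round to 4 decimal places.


k = 2, n = 3, p = 0.9459
i=2: C(3,2)=3 * 0.9459^2 * 0.0541^1 = 0.1452
i=3: C(3,3)=1 * 0.9459^3 * 0.0541^0 = 0.8463
R = sum of terms = 0.9915

0.9915


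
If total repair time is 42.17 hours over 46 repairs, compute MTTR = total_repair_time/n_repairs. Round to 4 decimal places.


total_repair_time = 42.17
n_repairs = 46
MTTR = 42.17 / 46
MTTR = 0.9167

0.9167


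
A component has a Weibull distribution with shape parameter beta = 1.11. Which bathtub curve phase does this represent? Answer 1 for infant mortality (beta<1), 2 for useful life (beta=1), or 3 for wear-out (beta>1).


beta = 1.11
Compare beta to 1:
beta < 1 => infant mortality (phase 1)
beta = 1 => useful life (phase 2)
beta > 1 => wear-out (phase 3)
Since beta = 1.11, this is wear-out (increasing failure rate)
Phase = 3

3


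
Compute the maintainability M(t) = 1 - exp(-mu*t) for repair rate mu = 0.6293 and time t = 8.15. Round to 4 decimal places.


mu = 0.6293, t = 8.15
mu * t = 0.6293 * 8.15 = 5.1288
exp(-5.1288) = 0.0059
M(t) = 1 - 0.0059
M(t) = 0.9941

0.9941


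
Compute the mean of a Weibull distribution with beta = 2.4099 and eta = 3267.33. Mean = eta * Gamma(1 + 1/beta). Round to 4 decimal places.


beta = 2.4099, eta = 3267.33
1/beta = 0.415
1 + 1/beta = 1.415
Gamma(1.415) = 0.8866
Mean = 3267.33 * 0.8866
Mean = 2896.6542

2896.6542


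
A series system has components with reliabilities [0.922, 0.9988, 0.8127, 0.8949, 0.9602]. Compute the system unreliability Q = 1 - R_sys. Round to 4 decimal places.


Components: [0.922, 0.9988, 0.8127, 0.8949, 0.9602]
After component 1: product = 0.922
After component 2: product = 0.9209
After component 3: product = 0.7484
After component 4: product = 0.6698
After component 5: product = 0.6431
R_sys = 0.6431
Q = 1 - 0.6431 = 0.3569

0.3569


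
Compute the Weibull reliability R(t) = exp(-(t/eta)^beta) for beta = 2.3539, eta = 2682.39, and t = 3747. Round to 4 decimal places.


beta = 2.3539, eta = 2682.39, t = 3747
t/eta = 3747 / 2682.39 = 1.3969
(t/eta)^beta = 1.3969^2.3539 = 2.1963
R(t) = exp(-2.1963)
R(t) = 0.1112

0.1112


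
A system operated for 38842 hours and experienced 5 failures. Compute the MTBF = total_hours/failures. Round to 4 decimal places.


total_hours = 38842
failures = 5
MTBF = 38842 / 5
MTBF = 7768.4

7768.4


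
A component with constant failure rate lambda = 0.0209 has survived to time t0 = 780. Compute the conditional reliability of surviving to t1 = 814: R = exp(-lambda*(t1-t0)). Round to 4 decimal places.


lambda = 0.0209
t0 = 780, t1 = 814
t1 - t0 = 34
lambda * (t1-t0) = 0.0209 * 34 = 0.7106
R = exp(-0.7106)
R = 0.4913

0.4913


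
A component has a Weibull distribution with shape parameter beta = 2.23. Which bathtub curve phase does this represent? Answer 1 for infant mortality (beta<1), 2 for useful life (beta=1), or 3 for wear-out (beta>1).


beta = 2.23
Compare beta to 1:
beta < 1 => infant mortality (phase 1)
beta = 1 => useful life (phase 2)
beta > 1 => wear-out (phase 3)
Since beta = 2.23, this is wear-out (increasing failure rate)
Phase = 3

3


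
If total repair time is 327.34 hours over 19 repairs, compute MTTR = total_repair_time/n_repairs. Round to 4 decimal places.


total_repair_time = 327.34
n_repairs = 19
MTTR = 327.34 / 19
MTTR = 17.2284

17.2284


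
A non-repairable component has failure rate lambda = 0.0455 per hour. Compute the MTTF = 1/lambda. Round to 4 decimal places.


lambda = 0.0455
MTTF = 1 / 0.0455
MTTF = 21.978

21.978


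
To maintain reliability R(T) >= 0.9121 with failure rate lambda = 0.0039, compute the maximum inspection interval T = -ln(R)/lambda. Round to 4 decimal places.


R_target = 0.9121
lambda = 0.0039
-ln(0.9121) = 0.092
T = 0.092 / 0.0039
T = 23.5912

23.5912


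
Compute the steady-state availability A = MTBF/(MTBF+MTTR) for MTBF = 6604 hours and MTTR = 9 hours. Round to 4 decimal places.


MTBF = 6604
MTTR = 9
MTBF + MTTR = 6613
A = 6604 / 6613
A = 0.9986

0.9986


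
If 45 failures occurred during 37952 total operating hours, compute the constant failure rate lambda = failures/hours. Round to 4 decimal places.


failures = 45
total_hours = 37952
lambda = 45 / 37952
lambda = 0.0012

0.0012


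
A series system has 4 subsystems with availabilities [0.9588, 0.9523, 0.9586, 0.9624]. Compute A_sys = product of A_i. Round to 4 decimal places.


Subsystems: [0.9588, 0.9523, 0.9586, 0.9624]
After subsystem 1 (A=0.9588): product = 0.9588
After subsystem 2 (A=0.9523): product = 0.9131
After subsystem 3 (A=0.9586): product = 0.8753
After subsystem 4 (A=0.9624): product = 0.8424
A_sys = 0.8424

0.8424


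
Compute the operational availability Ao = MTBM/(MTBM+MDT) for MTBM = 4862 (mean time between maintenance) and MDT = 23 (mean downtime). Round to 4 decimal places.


MTBM = 4862
MDT = 23
MTBM + MDT = 4885
Ao = 4862 / 4885
Ao = 0.9953

0.9953


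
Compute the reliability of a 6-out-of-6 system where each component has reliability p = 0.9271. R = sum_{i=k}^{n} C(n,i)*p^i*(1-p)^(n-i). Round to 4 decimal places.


k = 6, n = 6, p = 0.9271
i=6: C(6,6)=1 * 0.9271^6 * 0.0729^0 = 0.635
R = sum of terms = 0.635

0.635


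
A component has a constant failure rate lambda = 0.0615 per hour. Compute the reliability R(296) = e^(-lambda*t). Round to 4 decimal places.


lambda = 0.0615
t = 296
lambda * t = 18.204
R(t) = e^(-18.204)
R(t) = 0.0

0.0


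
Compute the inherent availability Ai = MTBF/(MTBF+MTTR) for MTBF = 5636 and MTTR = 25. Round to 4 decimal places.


MTBF = 5636
MTTR = 25
MTBF + MTTR = 5661
Ai = 5636 / 5661
Ai = 0.9956

0.9956


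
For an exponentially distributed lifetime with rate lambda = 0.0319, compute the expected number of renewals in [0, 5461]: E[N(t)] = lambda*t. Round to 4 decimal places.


lambda = 0.0319
t = 5461
E[N(t)] = lambda * t
E[N(t)] = 0.0319 * 5461
E[N(t)] = 174.2059

174.2059


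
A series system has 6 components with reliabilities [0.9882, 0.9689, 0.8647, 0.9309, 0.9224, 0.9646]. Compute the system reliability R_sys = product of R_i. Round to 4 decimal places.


Components: [0.9882, 0.9689, 0.8647, 0.9309, 0.9224, 0.9646]
After component 1 (R=0.9882): product = 0.9882
After component 2 (R=0.9689): product = 0.9575
After component 3 (R=0.8647): product = 0.8279
After component 4 (R=0.9309): product = 0.7707
After component 5 (R=0.9224): product = 0.7109
After component 6 (R=0.9646): product = 0.6857
R_sys = 0.6857

0.6857


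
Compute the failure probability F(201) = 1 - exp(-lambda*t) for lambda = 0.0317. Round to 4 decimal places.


lambda = 0.0317, t = 201
lambda * t = 6.3717
exp(-6.3717) = 0.0017
F(t) = 1 - 0.0017
F(t) = 0.9983

0.9983


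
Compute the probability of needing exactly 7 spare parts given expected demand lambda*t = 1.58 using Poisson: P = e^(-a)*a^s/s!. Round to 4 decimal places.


a = 1.58, s = 7
e^(-a) = e^(-1.58) = 0.206
a^s = 1.58^7 = 24.581
s! = 5040
P = 0.206 * 24.581 / 5040
P = 0.001

0.001


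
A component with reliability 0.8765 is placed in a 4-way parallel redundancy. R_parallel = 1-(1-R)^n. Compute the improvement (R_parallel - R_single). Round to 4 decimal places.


R_single = 0.8765, n = 4
1 - R_single = 0.1235
(1 - R_single)^n = 0.1235^4 = 0.0002
R_parallel = 1 - 0.0002 = 0.9998
Improvement = 0.9998 - 0.8765
Improvement = 0.1233

0.1233


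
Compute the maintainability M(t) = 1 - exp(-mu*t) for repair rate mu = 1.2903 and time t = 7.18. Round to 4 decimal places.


mu = 1.2903, t = 7.18
mu * t = 1.2903 * 7.18 = 9.2644
exp(-9.2644) = 0.0001
M(t) = 1 - 0.0001
M(t) = 0.9999

0.9999


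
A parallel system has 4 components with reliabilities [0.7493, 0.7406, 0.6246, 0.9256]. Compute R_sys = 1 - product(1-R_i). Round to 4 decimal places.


Components: [0.7493, 0.7406, 0.6246, 0.9256]
(1 - 0.7493) = 0.2507, running product = 0.2507
(1 - 0.7406) = 0.2594, running product = 0.065
(1 - 0.6246) = 0.3754, running product = 0.0244
(1 - 0.9256) = 0.0744, running product = 0.0018
Product of (1-R_i) = 0.0018
R_sys = 1 - 0.0018 = 0.9982

0.9982


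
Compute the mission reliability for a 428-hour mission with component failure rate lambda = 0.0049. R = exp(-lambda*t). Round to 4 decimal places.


lambda = 0.0049
mission_time = 428
lambda * t = 0.0049 * 428 = 2.0972
R = exp(-2.0972)
R = 0.1228

0.1228


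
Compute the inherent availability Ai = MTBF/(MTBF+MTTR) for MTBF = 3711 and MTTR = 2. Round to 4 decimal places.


MTBF = 3711
MTTR = 2
MTBF + MTTR = 3713
Ai = 3711 / 3713
Ai = 0.9995

0.9995


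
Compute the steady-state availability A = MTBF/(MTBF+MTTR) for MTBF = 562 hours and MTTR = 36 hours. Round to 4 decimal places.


MTBF = 562
MTTR = 36
MTBF + MTTR = 598
A = 562 / 598
A = 0.9398

0.9398


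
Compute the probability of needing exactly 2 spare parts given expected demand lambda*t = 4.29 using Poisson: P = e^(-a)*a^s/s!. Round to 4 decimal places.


a = 4.29, s = 2
e^(-a) = e^(-4.29) = 0.0137
a^s = 4.29^2 = 18.4041
s! = 2
P = 0.0137 * 18.4041 / 2
P = 0.1261

0.1261


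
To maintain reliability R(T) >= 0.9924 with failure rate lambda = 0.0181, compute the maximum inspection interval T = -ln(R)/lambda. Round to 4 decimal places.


R_target = 0.9924
lambda = 0.0181
-ln(0.9924) = 0.0076
T = 0.0076 / 0.0181
T = 0.4215

0.4215


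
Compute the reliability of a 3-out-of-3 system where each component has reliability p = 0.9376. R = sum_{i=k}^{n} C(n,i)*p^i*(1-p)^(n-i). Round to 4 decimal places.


k = 3, n = 3, p = 0.9376
i=3: C(3,3)=1 * 0.9376^3 * 0.0624^0 = 0.8242
R = sum of terms = 0.8242

0.8242


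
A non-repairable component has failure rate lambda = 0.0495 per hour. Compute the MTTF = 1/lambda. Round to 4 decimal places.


lambda = 0.0495
MTTF = 1 / 0.0495
MTTF = 20.202

20.202


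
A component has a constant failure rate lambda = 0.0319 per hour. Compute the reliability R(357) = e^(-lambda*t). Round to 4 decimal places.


lambda = 0.0319
t = 357
lambda * t = 11.3883
R(t) = e^(-11.3883)
R(t) = 0.0

0.0


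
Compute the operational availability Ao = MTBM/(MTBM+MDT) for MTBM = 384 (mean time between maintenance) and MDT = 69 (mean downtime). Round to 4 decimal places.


MTBM = 384
MDT = 69
MTBM + MDT = 453
Ao = 384 / 453
Ao = 0.8477

0.8477


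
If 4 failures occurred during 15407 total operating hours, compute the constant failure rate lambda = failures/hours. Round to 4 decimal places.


failures = 4
total_hours = 15407
lambda = 4 / 15407
lambda = 0.0003

0.0003


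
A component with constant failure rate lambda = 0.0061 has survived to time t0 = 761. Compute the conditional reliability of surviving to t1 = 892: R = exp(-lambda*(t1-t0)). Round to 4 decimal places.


lambda = 0.0061
t0 = 761, t1 = 892
t1 - t0 = 131
lambda * (t1-t0) = 0.0061 * 131 = 0.7991
R = exp(-0.7991)
R = 0.4497

0.4497


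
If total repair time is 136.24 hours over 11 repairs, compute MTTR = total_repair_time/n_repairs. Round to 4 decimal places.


total_repair_time = 136.24
n_repairs = 11
MTTR = 136.24 / 11
MTTR = 12.3855

12.3855


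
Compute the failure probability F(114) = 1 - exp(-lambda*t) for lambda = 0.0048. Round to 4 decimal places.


lambda = 0.0048, t = 114
lambda * t = 0.5472
exp(-0.5472) = 0.5786
F(t) = 1 - 0.5786
F(t) = 0.4214

0.4214


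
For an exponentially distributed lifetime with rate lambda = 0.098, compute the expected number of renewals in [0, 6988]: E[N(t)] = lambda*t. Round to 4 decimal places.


lambda = 0.098
t = 6988
E[N(t)] = lambda * t
E[N(t)] = 0.098 * 6988
E[N(t)] = 684.824

684.824


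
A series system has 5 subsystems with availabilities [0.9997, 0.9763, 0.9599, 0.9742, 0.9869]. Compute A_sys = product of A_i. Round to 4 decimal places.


Subsystems: [0.9997, 0.9763, 0.9599, 0.9742, 0.9869]
After subsystem 1 (A=0.9997): product = 0.9997
After subsystem 2 (A=0.9763): product = 0.976
After subsystem 3 (A=0.9599): product = 0.9369
After subsystem 4 (A=0.9742): product = 0.9127
After subsystem 5 (A=0.9869): product = 0.9007
A_sys = 0.9007

0.9007


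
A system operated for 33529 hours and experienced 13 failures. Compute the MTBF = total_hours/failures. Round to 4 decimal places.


total_hours = 33529
failures = 13
MTBF = 33529 / 13
MTBF = 2579.1538

2579.1538


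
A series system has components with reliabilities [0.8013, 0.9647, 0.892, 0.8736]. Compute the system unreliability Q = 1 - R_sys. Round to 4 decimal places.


Components: [0.8013, 0.9647, 0.892, 0.8736]
After component 1: product = 0.8013
After component 2: product = 0.773
After component 3: product = 0.6895
After component 4: product = 0.6024
R_sys = 0.6024
Q = 1 - 0.6024 = 0.3976

0.3976


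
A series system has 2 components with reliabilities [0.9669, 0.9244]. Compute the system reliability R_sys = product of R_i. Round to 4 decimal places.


Components: [0.9669, 0.9244]
After component 1 (R=0.9669): product = 0.9669
After component 2 (R=0.9244): product = 0.8938
R_sys = 0.8938

0.8938


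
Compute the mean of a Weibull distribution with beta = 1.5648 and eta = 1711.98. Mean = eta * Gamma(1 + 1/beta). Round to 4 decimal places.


beta = 1.5648, eta = 1711.98
1/beta = 0.6391
1 + 1/beta = 1.6391
Gamma(1.6391) = 0.8985
Mean = 1711.98 * 0.8985
Mean = 1538.2265

1538.2265


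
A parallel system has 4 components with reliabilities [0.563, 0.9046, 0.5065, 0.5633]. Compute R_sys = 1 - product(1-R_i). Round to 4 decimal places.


Components: [0.563, 0.9046, 0.5065, 0.5633]
(1 - 0.563) = 0.437, running product = 0.437
(1 - 0.9046) = 0.0954, running product = 0.0417
(1 - 0.5065) = 0.4935, running product = 0.0206
(1 - 0.5633) = 0.4367, running product = 0.009
Product of (1-R_i) = 0.009
R_sys = 1 - 0.009 = 0.991

0.991


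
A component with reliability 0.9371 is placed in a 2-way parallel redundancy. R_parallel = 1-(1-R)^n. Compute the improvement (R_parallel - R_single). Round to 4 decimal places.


R_single = 0.9371, n = 2
1 - R_single = 0.0629
(1 - R_single)^n = 0.0629^2 = 0.004
R_parallel = 1 - 0.004 = 0.996
Improvement = 0.996 - 0.9371
Improvement = 0.0589

0.0589


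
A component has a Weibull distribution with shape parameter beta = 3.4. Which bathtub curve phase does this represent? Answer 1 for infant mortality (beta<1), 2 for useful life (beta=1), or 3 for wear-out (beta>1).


beta = 3.4
Compare beta to 1:
beta < 1 => infant mortality (phase 1)
beta = 1 => useful life (phase 2)
beta > 1 => wear-out (phase 3)
Since beta = 3.4, this is wear-out (increasing failure rate)
Phase = 3

3


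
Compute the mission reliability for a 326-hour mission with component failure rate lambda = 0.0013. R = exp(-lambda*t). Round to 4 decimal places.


lambda = 0.0013
mission_time = 326
lambda * t = 0.0013 * 326 = 0.4238
R = exp(-0.4238)
R = 0.6546

0.6546


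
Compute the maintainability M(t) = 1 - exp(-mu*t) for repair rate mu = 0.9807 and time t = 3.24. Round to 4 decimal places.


mu = 0.9807, t = 3.24
mu * t = 0.9807 * 3.24 = 3.1775
exp(-3.1775) = 0.0417
M(t) = 1 - 0.0417
M(t) = 0.9583

0.9583


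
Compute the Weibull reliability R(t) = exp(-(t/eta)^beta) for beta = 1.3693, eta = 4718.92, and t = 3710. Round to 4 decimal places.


beta = 1.3693, eta = 4718.92, t = 3710
t/eta = 3710 / 4718.92 = 0.7862
(t/eta)^beta = 0.7862^1.3693 = 0.7194
R(t) = exp(-0.7194)
R(t) = 0.4871

0.4871


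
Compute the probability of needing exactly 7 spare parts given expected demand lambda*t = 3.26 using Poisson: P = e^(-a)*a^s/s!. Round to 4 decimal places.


a = 3.26, s = 7
e^(-a) = e^(-3.26) = 0.0384
a^s = 3.26^7 = 3913.1203
s! = 5040
P = 0.0384 * 3913.1203 / 5040
P = 0.0298

0.0298


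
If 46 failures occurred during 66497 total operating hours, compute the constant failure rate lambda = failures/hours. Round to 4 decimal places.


failures = 46
total_hours = 66497
lambda = 46 / 66497
lambda = 0.0007

0.0007


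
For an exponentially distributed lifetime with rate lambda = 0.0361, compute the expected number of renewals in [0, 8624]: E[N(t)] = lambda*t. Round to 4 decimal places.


lambda = 0.0361
t = 8624
E[N(t)] = lambda * t
E[N(t)] = 0.0361 * 8624
E[N(t)] = 311.3264

311.3264


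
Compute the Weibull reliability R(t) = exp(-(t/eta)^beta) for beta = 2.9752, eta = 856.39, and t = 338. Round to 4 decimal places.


beta = 2.9752, eta = 856.39, t = 338
t/eta = 338 / 856.39 = 0.3947
(t/eta)^beta = 0.3947^2.9752 = 0.0629
R(t) = exp(-0.0629)
R(t) = 0.939

0.939


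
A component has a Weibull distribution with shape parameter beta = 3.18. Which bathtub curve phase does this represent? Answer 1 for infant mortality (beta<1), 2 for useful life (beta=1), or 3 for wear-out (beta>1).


beta = 3.18
Compare beta to 1:
beta < 1 => infant mortality (phase 1)
beta = 1 => useful life (phase 2)
beta > 1 => wear-out (phase 3)
Since beta = 3.18, this is wear-out (increasing failure rate)
Phase = 3

3


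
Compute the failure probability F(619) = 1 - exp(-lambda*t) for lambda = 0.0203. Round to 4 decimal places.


lambda = 0.0203, t = 619
lambda * t = 12.5657
exp(-12.5657) = 0.0
F(t) = 1 - 0.0
F(t) = 1.0

1.0


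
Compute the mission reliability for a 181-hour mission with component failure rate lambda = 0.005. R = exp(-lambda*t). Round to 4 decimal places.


lambda = 0.005
mission_time = 181
lambda * t = 0.005 * 181 = 0.905
R = exp(-0.905)
R = 0.4045

0.4045
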